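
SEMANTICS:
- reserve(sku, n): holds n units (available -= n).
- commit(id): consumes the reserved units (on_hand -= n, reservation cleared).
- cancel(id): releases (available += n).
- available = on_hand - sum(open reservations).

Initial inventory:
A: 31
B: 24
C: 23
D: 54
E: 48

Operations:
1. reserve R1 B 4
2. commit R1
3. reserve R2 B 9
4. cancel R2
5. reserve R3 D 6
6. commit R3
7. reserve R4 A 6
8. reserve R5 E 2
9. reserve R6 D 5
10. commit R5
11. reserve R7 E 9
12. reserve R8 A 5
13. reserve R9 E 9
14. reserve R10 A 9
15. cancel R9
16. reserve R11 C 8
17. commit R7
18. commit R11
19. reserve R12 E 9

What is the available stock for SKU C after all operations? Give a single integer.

Answer: 15

Derivation:
Step 1: reserve R1 B 4 -> on_hand[A=31 B=24 C=23 D=54 E=48] avail[A=31 B=20 C=23 D=54 E=48] open={R1}
Step 2: commit R1 -> on_hand[A=31 B=20 C=23 D=54 E=48] avail[A=31 B=20 C=23 D=54 E=48] open={}
Step 3: reserve R2 B 9 -> on_hand[A=31 B=20 C=23 D=54 E=48] avail[A=31 B=11 C=23 D=54 E=48] open={R2}
Step 4: cancel R2 -> on_hand[A=31 B=20 C=23 D=54 E=48] avail[A=31 B=20 C=23 D=54 E=48] open={}
Step 5: reserve R3 D 6 -> on_hand[A=31 B=20 C=23 D=54 E=48] avail[A=31 B=20 C=23 D=48 E=48] open={R3}
Step 6: commit R3 -> on_hand[A=31 B=20 C=23 D=48 E=48] avail[A=31 B=20 C=23 D=48 E=48] open={}
Step 7: reserve R4 A 6 -> on_hand[A=31 B=20 C=23 D=48 E=48] avail[A=25 B=20 C=23 D=48 E=48] open={R4}
Step 8: reserve R5 E 2 -> on_hand[A=31 B=20 C=23 D=48 E=48] avail[A=25 B=20 C=23 D=48 E=46] open={R4,R5}
Step 9: reserve R6 D 5 -> on_hand[A=31 B=20 C=23 D=48 E=48] avail[A=25 B=20 C=23 D=43 E=46] open={R4,R5,R6}
Step 10: commit R5 -> on_hand[A=31 B=20 C=23 D=48 E=46] avail[A=25 B=20 C=23 D=43 E=46] open={R4,R6}
Step 11: reserve R7 E 9 -> on_hand[A=31 B=20 C=23 D=48 E=46] avail[A=25 B=20 C=23 D=43 E=37] open={R4,R6,R7}
Step 12: reserve R8 A 5 -> on_hand[A=31 B=20 C=23 D=48 E=46] avail[A=20 B=20 C=23 D=43 E=37] open={R4,R6,R7,R8}
Step 13: reserve R9 E 9 -> on_hand[A=31 B=20 C=23 D=48 E=46] avail[A=20 B=20 C=23 D=43 E=28] open={R4,R6,R7,R8,R9}
Step 14: reserve R10 A 9 -> on_hand[A=31 B=20 C=23 D=48 E=46] avail[A=11 B=20 C=23 D=43 E=28] open={R10,R4,R6,R7,R8,R9}
Step 15: cancel R9 -> on_hand[A=31 B=20 C=23 D=48 E=46] avail[A=11 B=20 C=23 D=43 E=37] open={R10,R4,R6,R7,R8}
Step 16: reserve R11 C 8 -> on_hand[A=31 B=20 C=23 D=48 E=46] avail[A=11 B=20 C=15 D=43 E=37] open={R10,R11,R4,R6,R7,R8}
Step 17: commit R7 -> on_hand[A=31 B=20 C=23 D=48 E=37] avail[A=11 B=20 C=15 D=43 E=37] open={R10,R11,R4,R6,R8}
Step 18: commit R11 -> on_hand[A=31 B=20 C=15 D=48 E=37] avail[A=11 B=20 C=15 D=43 E=37] open={R10,R4,R6,R8}
Step 19: reserve R12 E 9 -> on_hand[A=31 B=20 C=15 D=48 E=37] avail[A=11 B=20 C=15 D=43 E=28] open={R10,R12,R4,R6,R8}
Final available[C] = 15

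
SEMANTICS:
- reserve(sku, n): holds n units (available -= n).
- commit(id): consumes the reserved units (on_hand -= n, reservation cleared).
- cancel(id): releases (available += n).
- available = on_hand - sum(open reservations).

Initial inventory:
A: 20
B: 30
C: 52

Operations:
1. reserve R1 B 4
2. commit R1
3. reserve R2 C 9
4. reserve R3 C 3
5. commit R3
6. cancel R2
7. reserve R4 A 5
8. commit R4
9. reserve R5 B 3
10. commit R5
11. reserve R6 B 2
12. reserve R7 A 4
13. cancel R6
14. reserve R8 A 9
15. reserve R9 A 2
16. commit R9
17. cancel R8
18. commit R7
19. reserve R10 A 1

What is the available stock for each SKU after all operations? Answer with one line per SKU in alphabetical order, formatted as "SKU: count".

Answer: A: 8
B: 23
C: 49

Derivation:
Step 1: reserve R1 B 4 -> on_hand[A=20 B=30 C=52] avail[A=20 B=26 C=52] open={R1}
Step 2: commit R1 -> on_hand[A=20 B=26 C=52] avail[A=20 B=26 C=52] open={}
Step 3: reserve R2 C 9 -> on_hand[A=20 B=26 C=52] avail[A=20 B=26 C=43] open={R2}
Step 4: reserve R3 C 3 -> on_hand[A=20 B=26 C=52] avail[A=20 B=26 C=40] open={R2,R3}
Step 5: commit R3 -> on_hand[A=20 B=26 C=49] avail[A=20 B=26 C=40] open={R2}
Step 6: cancel R2 -> on_hand[A=20 B=26 C=49] avail[A=20 B=26 C=49] open={}
Step 7: reserve R4 A 5 -> on_hand[A=20 B=26 C=49] avail[A=15 B=26 C=49] open={R4}
Step 8: commit R4 -> on_hand[A=15 B=26 C=49] avail[A=15 B=26 C=49] open={}
Step 9: reserve R5 B 3 -> on_hand[A=15 B=26 C=49] avail[A=15 B=23 C=49] open={R5}
Step 10: commit R5 -> on_hand[A=15 B=23 C=49] avail[A=15 B=23 C=49] open={}
Step 11: reserve R6 B 2 -> on_hand[A=15 B=23 C=49] avail[A=15 B=21 C=49] open={R6}
Step 12: reserve R7 A 4 -> on_hand[A=15 B=23 C=49] avail[A=11 B=21 C=49] open={R6,R7}
Step 13: cancel R6 -> on_hand[A=15 B=23 C=49] avail[A=11 B=23 C=49] open={R7}
Step 14: reserve R8 A 9 -> on_hand[A=15 B=23 C=49] avail[A=2 B=23 C=49] open={R7,R8}
Step 15: reserve R9 A 2 -> on_hand[A=15 B=23 C=49] avail[A=0 B=23 C=49] open={R7,R8,R9}
Step 16: commit R9 -> on_hand[A=13 B=23 C=49] avail[A=0 B=23 C=49] open={R7,R8}
Step 17: cancel R8 -> on_hand[A=13 B=23 C=49] avail[A=9 B=23 C=49] open={R7}
Step 18: commit R7 -> on_hand[A=9 B=23 C=49] avail[A=9 B=23 C=49] open={}
Step 19: reserve R10 A 1 -> on_hand[A=9 B=23 C=49] avail[A=8 B=23 C=49] open={R10}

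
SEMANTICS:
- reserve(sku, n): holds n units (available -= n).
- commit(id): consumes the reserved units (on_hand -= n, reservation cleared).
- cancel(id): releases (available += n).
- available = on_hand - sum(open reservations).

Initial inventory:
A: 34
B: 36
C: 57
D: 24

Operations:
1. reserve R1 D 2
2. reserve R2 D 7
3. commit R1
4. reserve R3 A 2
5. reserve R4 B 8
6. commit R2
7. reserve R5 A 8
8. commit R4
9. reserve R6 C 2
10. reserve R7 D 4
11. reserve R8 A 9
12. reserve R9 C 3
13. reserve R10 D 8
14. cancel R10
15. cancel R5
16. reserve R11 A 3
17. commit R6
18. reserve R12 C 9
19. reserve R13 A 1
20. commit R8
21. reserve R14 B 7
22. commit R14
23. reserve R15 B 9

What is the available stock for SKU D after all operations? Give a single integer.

Answer: 11

Derivation:
Step 1: reserve R1 D 2 -> on_hand[A=34 B=36 C=57 D=24] avail[A=34 B=36 C=57 D=22] open={R1}
Step 2: reserve R2 D 7 -> on_hand[A=34 B=36 C=57 D=24] avail[A=34 B=36 C=57 D=15] open={R1,R2}
Step 3: commit R1 -> on_hand[A=34 B=36 C=57 D=22] avail[A=34 B=36 C=57 D=15] open={R2}
Step 4: reserve R3 A 2 -> on_hand[A=34 B=36 C=57 D=22] avail[A=32 B=36 C=57 D=15] open={R2,R3}
Step 5: reserve R4 B 8 -> on_hand[A=34 B=36 C=57 D=22] avail[A=32 B=28 C=57 D=15] open={R2,R3,R4}
Step 6: commit R2 -> on_hand[A=34 B=36 C=57 D=15] avail[A=32 B=28 C=57 D=15] open={R3,R4}
Step 7: reserve R5 A 8 -> on_hand[A=34 B=36 C=57 D=15] avail[A=24 B=28 C=57 D=15] open={R3,R4,R5}
Step 8: commit R4 -> on_hand[A=34 B=28 C=57 D=15] avail[A=24 B=28 C=57 D=15] open={R3,R5}
Step 9: reserve R6 C 2 -> on_hand[A=34 B=28 C=57 D=15] avail[A=24 B=28 C=55 D=15] open={R3,R5,R6}
Step 10: reserve R7 D 4 -> on_hand[A=34 B=28 C=57 D=15] avail[A=24 B=28 C=55 D=11] open={R3,R5,R6,R7}
Step 11: reserve R8 A 9 -> on_hand[A=34 B=28 C=57 D=15] avail[A=15 B=28 C=55 D=11] open={R3,R5,R6,R7,R8}
Step 12: reserve R9 C 3 -> on_hand[A=34 B=28 C=57 D=15] avail[A=15 B=28 C=52 D=11] open={R3,R5,R6,R7,R8,R9}
Step 13: reserve R10 D 8 -> on_hand[A=34 B=28 C=57 D=15] avail[A=15 B=28 C=52 D=3] open={R10,R3,R5,R6,R7,R8,R9}
Step 14: cancel R10 -> on_hand[A=34 B=28 C=57 D=15] avail[A=15 B=28 C=52 D=11] open={R3,R5,R6,R7,R8,R9}
Step 15: cancel R5 -> on_hand[A=34 B=28 C=57 D=15] avail[A=23 B=28 C=52 D=11] open={R3,R6,R7,R8,R9}
Step 16: reserve R11 A 3 -> on_hand[A=34 B=28 C=57 D=15] avail[A=20 B=28 C=52 D=11] open={R11,R3,R6,R7,R8,R9}
Step 17: commit R6 -> on_hand[A=34 B=28 C=55 D=15] avail[A=20 B=28 C=52 D=11] open={R11,R3,R7,R8,R9}
Step 18: reserve R12 C 9 -> on_hand[A=34 B=28 C=55 D=15] avail[A=20 B=28 C=43 D=11] open={R11,R12,R3,R7,R8,R9}
Step 19: reserve R13 A 1 -> on_hand[A=34 B=28 C=55 D=15] avail[A=19 B=28 C=43 D=11] open={R11,R12,R13,R3,R7,R8,R9}
Step 20: commit R8 -> on_hand[A=25 B=28 C=55 D=15] avail[A=19 B=28 C=43 D=11] open={R11,R12,R13,R3,R7,R9}
Step 21: reserve R14 B 7 -> on_hand[A=25 B=28 C=55 D=15] avail[A=19 B=21 C=43 D=11] open={R11,R12,R13,R14,R3,R7,R9}
Step 22: commit R14 -> on_hand[A=25 B=21 C=55 D=15] avail[A=19 B=21 C=43 D=11] open={R11,R12,R13,R3,R7,R9}
Step 23: reserve R15 B 9 -> on_hand[A=25 B=21 C=55 D=15] avail[A=19 B=12 C=43 D=11] open={R11,R12,R13,R15,R3,R7,R9}
Final available[D] = 11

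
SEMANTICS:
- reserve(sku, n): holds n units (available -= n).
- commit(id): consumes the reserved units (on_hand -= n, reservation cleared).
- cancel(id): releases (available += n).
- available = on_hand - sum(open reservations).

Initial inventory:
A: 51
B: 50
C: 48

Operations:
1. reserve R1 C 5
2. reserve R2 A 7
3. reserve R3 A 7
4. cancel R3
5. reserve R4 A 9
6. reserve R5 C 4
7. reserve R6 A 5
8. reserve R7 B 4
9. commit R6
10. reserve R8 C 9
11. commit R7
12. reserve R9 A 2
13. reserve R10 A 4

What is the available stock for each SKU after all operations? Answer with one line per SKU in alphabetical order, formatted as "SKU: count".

Answer: A: 24
B: 46
C: 30

Derivation:
Step 1: reserve R1 C 5 -> on_hand[A=51 B=50 C=48] avail[A=51 B=50 C=43] open={R1}
Step 2: reserve R2 A 7 -> on_hand[A=51 B=50 C=48] avail[A=44 B=50 C=43] open={R1,R2}
Step 3: reserve R3 A 7 -> on_hand[A=51 B=50 C=48] avail[A=37 B=50 C=43] open={R1,R2,R3}
Step 4: cancel R3 -> on_hand[A=51 B=50 C=48] avail[A=44 B=50 C=43] open={R1,R2}
Step 5: reserve R4 A 9 -> on_hand[A=51 B=50 C=48] avail[A=35 B=50 C=43] open={R1,R2,R4}
Step 6: reserve R5 C 4 -> on_hand[A=51 B=50 C=48] avail[A=35 B=50 C=39] open={R1,R2,R4,R5}
Step 7: reserve R6 A 5 -> on_hand[A=51 B=50 C=48] avail[A=30 B=50 C=39] open={R1,R2,R4,R5,R6}
Step 8: reserve R7 B 4 -> on_hand[A=51 B=50 C=48] avail[A=30 B=46 C=39] open={R1,R2,R4,R5,R6,R7}
Step 9: commit R6 -> on_hand[A=46 B=50 C=48] avail[A=30 B=46 C=39] open={R1,R2,R4,R5,R7}
Step 10: reserve R8 C 9 -> on_hand[A=46 B=50 C=48] avail[A=30 B=46 C=30] open={R1,R2,R4,R5,R7,R8}
Step 11: commit R7 -> on_hand[A=46 B=46 C=48] avail[A=30 B=46 C=30] open={R1,R2,R4,R5,R8}
Step 12: reserve R9 A 2 -> on_hand[A=46 B=46 C=48] avail[A=28 B=46 C=30] open={R1,R2,R4,R5,R8,R9}
Step 13: reserve R10 A 4 -> on_hand[A=46 B=46 C=48] avail[A=24 B=46 C=30] open={R1,R10,R2,R4,R5,R8,R9}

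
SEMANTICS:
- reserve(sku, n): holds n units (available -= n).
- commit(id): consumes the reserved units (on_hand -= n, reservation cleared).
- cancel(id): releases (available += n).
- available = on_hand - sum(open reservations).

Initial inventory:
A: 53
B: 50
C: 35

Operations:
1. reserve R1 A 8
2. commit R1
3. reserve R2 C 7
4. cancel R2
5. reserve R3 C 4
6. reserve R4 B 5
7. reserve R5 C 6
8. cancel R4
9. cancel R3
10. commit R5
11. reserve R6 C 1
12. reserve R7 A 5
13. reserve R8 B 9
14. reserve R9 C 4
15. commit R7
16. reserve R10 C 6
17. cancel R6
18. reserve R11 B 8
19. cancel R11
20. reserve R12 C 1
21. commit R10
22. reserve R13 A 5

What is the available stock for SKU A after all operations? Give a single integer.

Step 1: reserve R1 A 8 -> on_hand[A=53 B=50 C=35] avail[A=45 B=50 C=35] open={R1}
Step 2: commit R1 -> on_hand[A=45 B=50 C=35] avail[A=45 B=50 C=35] open={}
Step 3: reserve R2 C 7 -> on_hand[A=45 B=50 C=35] avail[A=45 B=50 C=28] open={R2}
Step 4: cancel R2 -> on_hand[A=45 B=50 C=35] avail[A=45 B=50 C=35] open={}
Step 5: reserve R3 C 4 -> on_hand[A=45 B=50 C=35] avail[A=45 B=50 C=31] open={R3}
Step 6: reserve R4 B 5 -> on_hand[A=45 B=50 C=35] avail[A=45 B=45 C=31] open={R3,R4}
Step 7: reserve R5 C 6 -> on_hand[A=45 B=50 C=35] avail[A=45 B=45 C=25] open={R3,R4,R5}
Step 8: cancel R4 -> on_hand[A=45 B=50 C=35] avail[A=45 B=50 C=25] open={R3,R5}
Step 9: cancel R3 -> on_hand[A=45 B=50 C=35] avail[A=45 B=50 C=29] open={R5}
Step 10: commit R5 -> on_hand[A=45 B=50 C=29] avail[A=45 B=50 C=29] open={}
Step 11: reserve R6 C 1 -> on_hand[A=45 B=50 C=29] avail[A=45 B=50 C=28] open={R6}
Step 12: reserve R7 A 5 -> on_hand[A=45 B=50 C=29] avail[A=40 B=50 C=28] open={R6,R7}
Step 13: reserve R8 B 9 -> on_hand[A=45 B=50 C=29] avail[A=40 B=41 C=28] open={R6,R7,R8}
Step 14: reserve R9 C 4 -> on_hand[A=45 B=50 C=29] avail[A=40 B=41 C=24] open={R6,R7,R8,R9}
Step 15: commit R7 -> on_hand[A=40 B=50 C=29] avail[A=40 B=41 C=24] open={R6,R8,R9}
Step 16: reserve R10 C 6 -> on_hand[A=40 B=50 C=29] avail[A=40 B=41 C=18] open={R10,R6,R8,R9}
Step 17: cancel R6 -> on_hand[A=40 B=50 C=29] avail[A=40 B=41 C=19] open={R10,R8,R9}
Step 18: reserve R11 B 8 -> on_hand[A=40 B=50 C=29] avail[A=40 B=33 C=19] open={R10,R11,R8,R9}
Step 19: cancel R11 -> on_hand[A=40 B=50 C=29] avail[A=40 B=41 C=19] open={R10,R8,R9}
Step 20: reserve R12 C 1 -> on_hand[A=40 B=50 C=29] avail[A=40 B=41 C=18] open={R10,R12,R8,R9}
Step 21: commit R10 -> on_hand[A=40 B=50 C=23] avail[A=40 B=41 C=18] open={R12,R8,R9}
Step 22: reserve R13 A 5 -> on_hand[A=40 B=50 C=23] avail[A=35 B=41 C=18] open={R12,R13,R8,R9}
Final available[A] = 35

Answer: 35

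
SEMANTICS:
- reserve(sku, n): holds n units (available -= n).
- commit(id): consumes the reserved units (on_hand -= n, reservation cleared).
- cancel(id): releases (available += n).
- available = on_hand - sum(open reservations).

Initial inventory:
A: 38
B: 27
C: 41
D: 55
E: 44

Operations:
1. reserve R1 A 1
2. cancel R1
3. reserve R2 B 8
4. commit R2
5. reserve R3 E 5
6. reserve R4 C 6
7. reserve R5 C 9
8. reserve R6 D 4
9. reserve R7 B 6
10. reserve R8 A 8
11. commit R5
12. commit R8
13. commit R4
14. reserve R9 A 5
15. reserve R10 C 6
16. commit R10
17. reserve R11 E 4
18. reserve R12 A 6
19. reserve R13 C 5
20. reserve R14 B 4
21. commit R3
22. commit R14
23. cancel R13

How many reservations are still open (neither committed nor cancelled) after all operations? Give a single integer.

Step 1: reserve R1 A 1 -> on_hand[A=38 B=27 C=41 D=55 E=44] avail[A=37 B=27 C=41 D=55 E=44] open={R1}
Step 2: cancel R1 -> on_hand[A=38 B=27 C=41 D=55 E=44] avail[A=38 B=27 C=41 D=55 E=44] open={}
Step 3: reserve R2 B 8 -> on_hand[A=38 B=27 C=41 D=55 E=44] avail[A=38 B=19 C=41 D=55 E=44] open={R2}
Step 4: commit R2 -> on_hand[A=38 B=19 C=41 D=55 E=44] avail[A=38 B=19 C=41 D=55 E=44] open={}
Step 5: reserve R3 E 5 -> on_hand[A=38 B=19 C=41 D=55 E=44] avail[A=38 B=19 C=41 D=55 E=39] open={R3}
Step 6: reserve R4 C 6 -> on_hand[A=38 B=19 C=41 D=55 E=44] avail[A=38 B=19 C=35 D=55 E=39] open={R3,R4}
Step 7: reserve R5 C 9 -> on_hand[A=38 B=19 C=41 D=55 E=44] avail[A=38 B=19 C=26 D=55 E=39] open={R3,R4,R5}
Step 8: reserve R6 D 4 -> on_hand[A=38 B=19 C=41 D=55 E=44] avail[A=38 B=19 C=26 D=51 E=39] open={R3,R4,R5,R6}
Step 9: reserve R7 B 6 -> on_hand[A=38 B=19 C=41 D=55 E=44] avail[A=38 B=13 C=26 D=51 E=39] open={R3,R4,R5,R6,R7}
Step 10: reserve R8 A 8 -> on_hand[A=38 B=19 C=41 D=55 E=44] avail[A=30 B=13 C=26 D=51 E=39] open={R3,R4,R5,R6,R7,R8}
Step 11: commit R5 -> on_hand[A=38 B=19 C=32 D=55 E=44] avail[A=30 B=13 C=26 D=51 E=39] open={R3,R4,R6,R7,R8}
Step 12: commit R8 -> on_hand[A=30 B=19 C=32 D=55 E=44] avail[A=30 B=13 C=26 D=51 E=39] open={R3,R4,R6,R7}
Step 13: commit R4 -> on_hand[A=30 B=19 C=26 D=55 E=44] avail[A=30 B=13 C=26 D=51 E=39] open={R3,R6,R7}
Step 14: reserve R9 A 5 -> on_hand[A=30 B=19 C=26 D=55 E=44] avail[A=25 B=13 C=26 D=51 E=39] open={R3,R6,R7,R9}
Step 15: reserve R10 C 6 -> on_hand[A=30 B=19 C=26 D=55 E=44] avail[A=25 B=13 C=20 D=51 E=39] open={R10,R3,R6,R7,R9}
Step 16: commit R10 -> on_hand[A=30 B=19 C=20 D=55 E=44] avail[A=25 B=13 C=20 D=51 E=39] open={R3,R6,R7,R9}
Step 17: reserve R11 E 4 -> on_hand[A=30 B=19 C=20 D=55 E=44] avail[A=25 B=13 C=20 D=51 E=35] open={R11,R3,R6,R7,R9}
Step 18: reserve R12 A 6 -> on_hand[A=30 B=19 C=20 D=55 E=44] avail[A=19 B=13 C=20 D=51 E=35] open={R11,R12,R3,R6,R7,R9}
Step 19: reserve R13 C 5 -> on_hand[A=30 B=19 C=20 D=55 E=44] avail[A=19 B=13 C=15 D=51 E=35] open={R11,R12,R13,R3,R6,R7,R9}
Step 20: reserve R14 B 4 -> on_hand[A=30 B=19 C=20 D=55 E=44] avail[A=19 B=9 C=15 D=51 E=35] open={R11,R12,R13,R14,R3,R6,R7,R9}
Step 21: commit R3 -> on_hand[A=30 B=19 C=20 D=55 E=39] avail[A=19 B=9 C=15 D=51 E=35] open={R11,R12,R13,R14,R6,R7,R9}
Step 22: commit R14 -> on_hand[A=30 B=15 C=20 D=55 E=39] avail[A=19 B=9 C=15 D=51 E=35] open={R11,R12,R13,R6,R7,R9}
Step 23: cancel R13 -> on_hand[A=30 B=15 C=20 D=55 E=39] avail[A=19 B=9 C=20 D=51 E=35] open={R11,R12,R6,R7,R9}
Open reservations: ['R11', 'R12', 'R6', 'R7', 'R9'] -> 5

Answer: 5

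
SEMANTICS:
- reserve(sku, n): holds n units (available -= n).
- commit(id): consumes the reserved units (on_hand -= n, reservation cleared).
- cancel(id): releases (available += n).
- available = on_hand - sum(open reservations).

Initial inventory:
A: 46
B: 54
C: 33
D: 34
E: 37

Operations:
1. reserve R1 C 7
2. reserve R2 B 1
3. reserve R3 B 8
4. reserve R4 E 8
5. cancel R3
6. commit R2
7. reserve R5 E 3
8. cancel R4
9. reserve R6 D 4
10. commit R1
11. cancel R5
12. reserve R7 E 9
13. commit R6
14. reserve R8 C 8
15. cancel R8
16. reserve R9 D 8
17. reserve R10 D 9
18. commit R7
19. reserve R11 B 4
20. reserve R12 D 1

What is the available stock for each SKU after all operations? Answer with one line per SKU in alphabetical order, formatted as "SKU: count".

Step 1: reserve R1 C 7 -> on_hand[A=46 B=54 C=33 D=34 E=37] avail[A=46 B=54 C=26 D=34 E=37] open={R1}
Step 2: reserve R2 B 1 -> on_hand[A=46 B=54 C=33 D=34 E=37] avail[A=46 B=53 C=26 D=34 E=37] open={R1,R2}
Step 3: reserve R3 B 8 -> on_hand[A=46 B=54 C=33 D=34 E=37] avail[A=46 B=45 C=26 D=34 E=37] open={R1,R2,R3}
Step 4: reserve R4 E 8 -> on_hand[A=46 B=54 C=33 D=34 E=37] avail[A=46 B=45 C=26 D=34 E=29] open={R1,R2,R3,R4}
Step 5: cancel R3 -> on_hand[A=46 B=54 C=33 D=34 E=37] avail[A=46 B=53 C=26 D=34 E=29] open={R1,R2,R4}
Step 6: commit R2 -> on_hand[A=46 B=53 C=33 D=34 E=37] avail[A=46 B=53 C=26 D=34 E=29] open={R1,R4}
Step 7: reserve R5 E 3 -> on_hand[A=46 B=53 C=33 D=34 E=37] avail[A=46 B=53 C=26 D=34 E=26] open={R1,R4,R5}
Step 8: cancel R4 -> on_hand[A=46 B=53 C=33 D=34 E=37] avail[A=46 B=53 C=26 D=34 E=34] open={R1,R5}
Step 9: reserve R6 D 4 -> on_hand[A=46 B=53 C=33 D=34 E=37] avail[A=46 B=53 C=26 D=30 E=34] open={R1,R5,R6}
Step 10: commit R1 -> on_hand[A=46 B=53 C=26 D=34 E=37] avail[A=46 B=53 C=26 D=30 E=34] open={R5,R6}
Step 11: cancel R5 -> on_hand[A=46 B=53 C=26 D=34 E=37] avail[A=46 B=53 C=26 D=30 E=37] open={R6}
Step 12: reserve R7 E 9 -> on_hand[A=46 B=53 C=26 D=34 E=37] avail[A=46 B=53 C=26 D=30 E=28] open={R6,R7}
Step 13: commit R6 -> on_hand[A=46 B=53 C=26 D=30 E=37] avail[A=46 B=53 C=26 D=30 E=28] open={R7}
Step 14: reserve R8 C 8 -> on_hand[A=46 B=53 C=26 D=30 E=37] avail[A=46 B=53 C=18 D=30 E=28] open={R7,R8}
Step 15: cancel R8 -> on_hand[A=46 B=53 C=26 D=30 E=37] avail[A=46 B=53 C=26 D=30 E=28] open={R7}
Step 16: reserve R9 D 8 -> on_hand[A=46 B=53 C=26 D=30 E=37] avail[A=46 B=53 C=26 D=22 E=28] open={R7,R9}
Step 17: reserve R10 D 9 -> on_hand[A=46 B=53 C=26 D=30 E=37] avail[A=46 B=53 C=26 D=13 E=28] open={R10,R7,R9}
Step 18: commit R7 -> on_hand[A=46 B=53 C=26 D=30 E=28] avail[A=46 B=53 C=26 D=13 E=28] open={R10,R9}
Step 19: reserve R11 B 4 -> on_hand[A=46 B=53 C=26 D=30 E=28] avail[A=46 B=49 C=26 D=13 E=28] open={R10,R11,R9}
Step 20: reserve R12 D 1 -> on_hand[A=46 B=53 C=26 D=30 E=28] avail[A=46 B=49 C=26 D=12 E=28] open={R10,R11,R12,R9}

Answer: A: 46
B: 49
C: 26
D: 12
E: 28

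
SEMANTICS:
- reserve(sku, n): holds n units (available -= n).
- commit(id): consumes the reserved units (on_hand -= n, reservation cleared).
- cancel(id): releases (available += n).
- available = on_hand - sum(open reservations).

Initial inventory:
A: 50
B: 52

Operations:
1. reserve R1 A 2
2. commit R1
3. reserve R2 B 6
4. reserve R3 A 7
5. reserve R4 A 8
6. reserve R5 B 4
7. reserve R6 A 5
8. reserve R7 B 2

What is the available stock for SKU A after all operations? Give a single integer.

Answer: 28

Derivation:
Step 1: reserve R1 A 2 -> on_hand[A=50 B=52] avail[A=48 B=52] open={R1}
Step 2: commit R1 -> on_hand[A=48 B=52] avail[A=48 B=52] open={}
Step 3: reserve R2 B 6 -> on_hand[A=48 B=52] avail[A=48 B=46] open={R2}
Step 4: reserve R3 A 7 -> on_hand[A=48 B=52] avail[A=41 B=46] open={R2,R3}
Step 5: reserve R4 A 8 -> on_hand[A=48 B=52] avail[A=33 B=46] open={R2,R3,R4}
Step 6: reserve R5 B 4 -> on_hand[A=48 B=52] avail[A=33 B=42] open={R2,R3,R4,R5}
Step 7: reserve R6 A 5 -> on_hand[A=48 B=52] avail[A=28 B=42] open={R2,R3,R4,R5,R6}
Step 8: reserve R7 B 2 -> on_hand[A=48 B=52] avail[A=28 B=40] open={R2,R3,R4,R5,R6,R7}
Final available[A] = 28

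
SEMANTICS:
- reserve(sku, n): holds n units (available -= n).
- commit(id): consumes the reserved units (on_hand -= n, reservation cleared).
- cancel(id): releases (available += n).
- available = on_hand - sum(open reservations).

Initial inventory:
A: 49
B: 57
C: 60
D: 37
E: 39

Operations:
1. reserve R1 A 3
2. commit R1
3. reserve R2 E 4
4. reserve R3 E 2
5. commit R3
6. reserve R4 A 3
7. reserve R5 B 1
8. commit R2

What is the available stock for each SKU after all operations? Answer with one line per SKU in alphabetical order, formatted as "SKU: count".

Step 1: reserve R1 A 3 -> on_hand[A=49 B=57 C=60 D=37 E=39] avail[A=46 B=57 C=60 D=37 E=39] open={R1}
Step 2: commit R1 -> on_hand[A=46 B=57 C=60 D=37 E=39] avail[A=46 B=57 C=60 D=37 E=39] open={}
Step 3: reserve R2 E 4 -> on_hand[A=46 B=57 C=60 D=37 E=39] avail[A=46 B=57 C=60 D=37 E=35] open={R2}
Step 4: reserve R3 E 2 -> on_hand[A=46 B=57 C=60 D=37 E=39] avail[A=46 B=57 C=60 D=37 E=33] open={R2,R3}
Step 5: commit R3 -> on_hand[A=46 B=57 C=60 D=37 E=37] avail[A=46 B=57 C=60 D=37 E=33] open={R2}
Step 6: reserve R4 A 3 -> on_hand[A=46 B=57 C=60 D=37 E=37] avail[A=43 B=57 C=60 D=37 E=33] open={R2,R4}
Step 7: reserve R5 B 1 -> on_hand[A=46 B=57 C=60 D=37 E=37] avail[A=43 B=56 C=60 D=37 E=33] open={R2,R4,R5}
Step 8: commit R2 -> on_hand[A=46 B=57 C=60 D=37 E=33] avail[A=43 B=56 C=60 D=37 E=33] open={R4,R5}

Answer: A: 43
B: 56
C: 60
D: 37
E: 33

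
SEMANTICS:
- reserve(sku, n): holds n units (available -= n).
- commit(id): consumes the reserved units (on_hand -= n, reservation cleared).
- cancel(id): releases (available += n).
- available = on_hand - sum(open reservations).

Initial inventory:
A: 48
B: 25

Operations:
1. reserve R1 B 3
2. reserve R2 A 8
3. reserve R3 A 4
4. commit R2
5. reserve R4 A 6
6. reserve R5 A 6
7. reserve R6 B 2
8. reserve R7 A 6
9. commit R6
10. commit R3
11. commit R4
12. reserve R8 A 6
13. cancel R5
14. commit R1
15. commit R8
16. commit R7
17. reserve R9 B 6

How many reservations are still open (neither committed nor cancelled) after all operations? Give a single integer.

Step 1: reserve R1 B 3 -> on_hand[A=48 B=25] avail[A=48 B=22] open={R1}
Step 2: reserve R2 A 8 -> on_hand[A=48 B=25] avail[A=40 B=22] open={R1,R2}
Step 3: reserve R3 A 4 -> on_hand[A=48 B=25] avail[A=36 B=22] open={R1,R2,R3}
Step 4: commit R2 -> on_hand[A=40 B=25] avail[A=36 B=22] open={R1,R3}
Step 5: reserve R4 A 6 -> on_hand[A=40 B=25] avail[A=30 B=22] open={R1,R3,R4}
Step 6: reserve R5 A 6 -> on_hand[A=40 B=25] avail[A=24 B=22] open={R1,R3,R4,R5}
Step 7: reserve R6 B 2 -> on_hand[A=40 B=25] avail[A=24 B=20] open={R1,R3,R4,R5,R6}
Step 8: reserve R7 A 6 -> on_hand[A=40 B=25] avail[A=18 B=20] open={R1,R3,R4,R5,R6,R7}
Step 9: commit R6 -> on_hand[A=40 B=23] avail[A=18 B=20] open={R1,R3,R4,R5,R7}
Step 10: commit R3 -> on_hand[A=36 B=23] avail[A=18 B=20] open={R1,R4,R5,R7}
Step 11: commit R4 -> on_hand[A=30 B=23] avail[A=18 B=20] open={R1,R5,R7}
Step 12: reserve R8 A 6 -> on_hand[A=30 B=23] avail[A=12 B=20] open={R1,R5,R7,R8}
Step 13: cancel R5 -> on_hand[A=30 B=23] avail[A=18 B=20] open={R1,R7,R8}
Step 14: commit R1 -> on_hand[A=30 B=20] avail[A=18 B=20] open={R7,R8}
Step 15: commit R8 -> on_hand[A=24 B=20] avail[A=18 B=20] open={R7}
Step 16: commit R7 -> on_hand[A=18 B=20] avail[A=18 B=20] open={}
Step 17: reserve R9 B 6 -> on_hand[A=18 B=20] avail[A=18 B=14] open={R9}
Open reservations: ['R9'] -> 1

Answer: 1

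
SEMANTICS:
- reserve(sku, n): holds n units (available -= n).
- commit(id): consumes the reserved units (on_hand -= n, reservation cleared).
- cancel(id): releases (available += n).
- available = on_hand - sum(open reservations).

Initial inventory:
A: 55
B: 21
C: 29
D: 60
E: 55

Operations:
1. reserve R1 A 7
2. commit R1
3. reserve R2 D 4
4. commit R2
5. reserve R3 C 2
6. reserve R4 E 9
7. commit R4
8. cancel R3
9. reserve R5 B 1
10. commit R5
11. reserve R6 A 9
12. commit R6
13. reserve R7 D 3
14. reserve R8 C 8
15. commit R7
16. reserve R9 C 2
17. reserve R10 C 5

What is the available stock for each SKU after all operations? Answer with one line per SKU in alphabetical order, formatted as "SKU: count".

Answer: A: 39
B: 20
C: 14
D: 53
E: 46

Derivation:
Step 1: reserve R1 A 7 -> on_hand[A=55 B=21 C=29 D=60 E=55] avail[A=48 B=21 C=29 D=60 E=55] open={R1}
Step 2: commit R1 -> on_hand[A=48 B=21 C=29 D=60 E=55] avail[A=48 B=21 C=29 D=60 E=55] open={}
Step 3: reserve R2 D 4 -> on_hand[A=48 B=21 C=29 D=60 E=55] avail[A=48 B=21 C=29 D=56 E=55] open={R2}
Step 4: commit R2 -> on_hand[A=48 B=21 C=29 D=56 E=55] avail[A=48 B=21 C=29 D=56 E=55] open={}
Step 5: reserve R3 C 2 -> on_hand[A=48 B=21 C=29 D=56 E=55] avail[A=48 B=21 C=27 D=56 E=55] open={R3}
Step 6: reserve R4 E 9 -> on_hand[A=48 B=21 C=29 D=56 E=55] avail[A=48 B=21 C=27 D=56 E=46] open={R3,R4}
Step 7: commit R4 -> on_hand[A=48 B=21 C=29 D=56 E=46] avail[A=48 B=21 C=27 D=56 E=46] open={R3}
Step 8: cancel R3 -> on_hand[A=48 B=21 C=29 D=56 E=46] avail[A=48 B=21 C=29 D=56 E=46] open={}
Step 9: reserve R5 B 1 -> on_hand[A=48 B=21 C=29 D=56 E=46] avail[A=48 B=20 C=29 D=56 E=46] open={R5}
Step 10: commit R5 -> on_hand[A=48 B=20 C=29 D=56 E=46] avail[A=48 B=20 C=29 D=56 E=46] open={}
Step 11: reserve R6 A 9 -> on_hand[A=48 B=20 C=29 D=56 E=46] avail[A=39 B=20 C=29 D=56 E=46] open={R6}
Step 12: commit R6 -> on_hand[A=39 B=20 C=29 D=56 E=46] avail[A=39 B=20 C=29 D=56 E=46] open={}
Step 13: reserve R7 D 3 -> on_hand[A=39 B=20 C=29 D=56 E=46] avail[A=39 B=20 C=29 D=53 E=46] open={R7}
Step 14: reserve R8 C 8 -> on_hand[A=39 B=20 C=29 D=56 E=46] avail[A=39 B=20 C=21 D=53 E=46] open={R7,R8}
Step 15: commit R7 -> on_hand[A=39 B=20 C=29 D=53 E=46] avail[A=39 B=20 C=21 D=53 E=46] open={R8}
Step 16: reserve R9 C 2 -> on_hand[A=39 B=20 C=29 D=53 E=46] avail[A=39 B=20 C=19 D=53 E=46] open={R8,R9}
Step 17: reserve R10 C 5 -> on_hand[A=39 B=20 C=29 D=53 E=46] avail[A=39 B=20 C=14 D=53 E=46] open={R10,R8,R9}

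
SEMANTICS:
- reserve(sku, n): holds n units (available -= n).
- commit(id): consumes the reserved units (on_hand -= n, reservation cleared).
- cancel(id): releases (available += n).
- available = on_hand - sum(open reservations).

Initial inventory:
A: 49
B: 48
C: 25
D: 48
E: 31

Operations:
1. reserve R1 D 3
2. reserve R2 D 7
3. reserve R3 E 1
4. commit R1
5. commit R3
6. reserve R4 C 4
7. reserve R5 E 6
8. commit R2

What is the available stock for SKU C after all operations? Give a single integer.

Answer: 21

Derivation:
Step 1: reserve R1 D 3 -> on_hand[A=49 B=48 C=25 D=48 E=31] avail[A=49 B=48 C=25 D=45 E=31] open={R1}
Step 2: reserve R2 D 7 -> on_hand[A=49 B=48 C=25 D=48 E=31] avail[A=49 B=48 C=25 D=38 E=31] open={R1,R2}
Step 3: reserve R3 E 1 -> on_hand[A=49 B=48 C=25 D=48 E=31] avail[A=49 B=48 C=25 D=38 E=30] open={R1,R2,R3}
Step 4: commit R1 -> on_hand[A=49 B=48 C=25 D=45 E=31] avail[A=49 B=48 C=25 D=38 E=30] open={R2,R3}
Step 5: commit R3 -> on_hand[A=49 B=48 C=25 D=45 E=30] avail[A=49 B=48 C=25 D=38 E=30] open={R2}
Step 6: reserve R4 C 4 -> on_hand[A=49 B=48 C=25 D=45 E=30] avail[A=49 B=48 C=21 D=38 E=30] open={R2,R4}
Step 7: reserve R5 E 6 -> on_hand[A=49 B=48 C=25 D=45 E=30] avail[A=49 B=48 C=21 D=38 E=24] open={R2,R4,R5}
Step 8: commit R2 -> on_hand[A=49 B=48 C=25 D=38 E=30] avail[A=49 B=48 C=21 D=38 E=24] open={R4,R5}
Final available[C] = 21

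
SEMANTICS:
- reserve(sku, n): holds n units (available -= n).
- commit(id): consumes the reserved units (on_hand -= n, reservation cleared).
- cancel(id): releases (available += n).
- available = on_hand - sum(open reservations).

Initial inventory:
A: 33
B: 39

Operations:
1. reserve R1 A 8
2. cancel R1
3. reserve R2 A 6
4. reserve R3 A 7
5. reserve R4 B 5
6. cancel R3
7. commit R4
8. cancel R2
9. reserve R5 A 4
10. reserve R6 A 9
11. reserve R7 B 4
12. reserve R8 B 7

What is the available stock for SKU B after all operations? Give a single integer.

Answer: 23

Derivation:
Step 1: reserve R1 A 8 -> on_hand[A=33 B=39] avail[A=25 B=39] open={R1}
Step 2: cancel R1 -> on_hand[A=33 B=39] avail[A=33 B=39] open={}
Step 3: reserve R2 A 6 -> on_hand[A=33 B=39] avail[A=27 B=39] open={R2}
Step 4: reserve R3 A 7 -> on_hand[A=33 B=39] avail[A=20 B=39] open={R2,R3}
Step 5: reserve R4 B 5 -> on_hand[A=33 B=39] avail[A=20 B=34] open={R2,R3,R4}
Step 6: cancel R3 -> on_hand[A=33 B=39] avail[A=27 B=34] open={R2,R4}
Step 7: commit R4 -> on_hand[A=33 B=34] avail[A=27 B=34] open={R2}
Step 8: cancel R2 -> on_hand[A=33 B=34] avail[A=33 B=34] open={}
Step 9: reserve R5 A 4 -> on_hand[A=33 B=34] avail[A=29 B=34] open={R5}
Step 10: reserve R6 A 9 -> on_hand[A=33 B=34] avail[A=20 B=34] open={R5,R6}
Step 11: reserve R7 B 4 -> on_hand[A=33 B=34] avail[A=20 B=30] open={R5,R6,R7}
Step 12: reserve R8 B 7 -> on_hand[A=33 B=34] avail[A=20 B=23] open={R5,R6,R7,R8}
Final available[B] = 23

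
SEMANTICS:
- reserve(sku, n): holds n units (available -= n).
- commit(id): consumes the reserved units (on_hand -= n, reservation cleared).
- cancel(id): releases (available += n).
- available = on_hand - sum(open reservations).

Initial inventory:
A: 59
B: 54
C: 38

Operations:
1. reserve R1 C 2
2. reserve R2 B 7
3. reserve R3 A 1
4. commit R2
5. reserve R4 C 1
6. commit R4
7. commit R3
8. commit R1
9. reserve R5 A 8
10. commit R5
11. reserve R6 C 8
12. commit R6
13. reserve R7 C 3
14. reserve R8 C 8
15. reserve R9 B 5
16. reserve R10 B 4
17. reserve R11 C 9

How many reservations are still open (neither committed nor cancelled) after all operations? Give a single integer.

Answer: 5

Derivation:
Step 1: reserve R1 C 2 -> on_hand[A=59 B=54 C=38] avail[A=59 B=54 C=36] open={R1}
Step 2: reserve R2 B 7 -> on_hand[A=59 B=54 C=38] avail[A=59 B=47 C=36] open={R1,R2}
Step 3: reserve R3 A 1 -> on_hand[A=59 B=54 C=38] avail[A=58 B=47 C=36] open={R1,R2,R3}
Step 4: commit R2 -> on_hand[A=59 B=47 C=38] avail[A=58 B=47 C=36] open={R1,R3}
Step 5: reserve R4 C 1 -> on_hand[A=59 B=47 C=38] avail[A=58 B=47 C=35] open={R1,R3,R4}
Step 6: commit R4 -> on_hand[A=59 B=47 C=37] avail[A=58 B=47 C=35] open={R1,R3}
Step 7: commit R3 -> on_hand[A=58 B=47 C=37] avail[A=58 B=47 C=35] open={R1}
Step 8: commit R1 -> on_hand[A=58 B=47 C=35] avail[A=58 B=47 C=35] open={}
Step 9: reserve R5 A 8 -> on_hand[A=58 B=47 C=35] avail[A=50 B=47 C=35] open={R5}
Step 10: commit R5 -> on_hand[A=50 B=47 C=35] avail[A=50 B=47 C=35] open={}
Step 11: reserve R6 C 8 -> on_hand[A=50 B=47 C=35] avail[A=50 B=47 C=27] open={R6}
Step 12: commit R6 -> on_hand[A=50 B=47 C=27] avail[A=50 B=47 C=27] open={}
Step 13: reserve R7 C 3 -> on_hand[A=50 B=47 C=27] avail[A=50 B=47 C=24] open={R7}
Step 14: reserve R8 C 8 -> on_hand[A=50 B=47 C=27] avail[A=50 B=47 C=16] open={R7,R8}
Step 15: reserve R9 B 5 -> on_hand[A=50 B=47 C=27] avail[A=50 B=42 C=16] open={R7,R8,R9}
Step 16: reserve R10 B 4 -> on_hand[A=50 B=47 C=27] avail[A=50 B=38 C=16] open={R10,R7,R8,R9}
Step 17: reserve R11 C 9 -> on_hand[A=50 B=47 C=27] avail[A=50 B=38 C=7] open={R10,R11,R7,R8,R9}
Open reservations: ['R10', 'R11', 'R7', 'R8', 'R9'] -> 5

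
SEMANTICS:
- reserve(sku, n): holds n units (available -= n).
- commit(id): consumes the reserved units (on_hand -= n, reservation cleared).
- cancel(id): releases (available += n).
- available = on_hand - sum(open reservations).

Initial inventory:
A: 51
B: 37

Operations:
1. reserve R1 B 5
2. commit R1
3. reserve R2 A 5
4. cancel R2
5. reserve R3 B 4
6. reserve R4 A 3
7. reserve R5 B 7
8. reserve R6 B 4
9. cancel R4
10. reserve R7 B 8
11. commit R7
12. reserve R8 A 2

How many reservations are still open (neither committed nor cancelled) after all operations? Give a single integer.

Answer: 4

Derivation:
Step 1: reserve R1 B 5 -> on_hand[A=51 B=37] avail[A=51 B=32] open={R1}
Step 2: commit R1 -> on_hand[A=51 B=32] avail[A=51 B=32] open={}
Step 3: reserve R2 A 5 -> on_hand[A=51 B=32] avail[A=46 B=32] open={R2}
Step 4: cancel R2 -> on_hand[A=51 B=32] avail[A=51 B=32] open={}
Step 5: reserve R3 B 4 -> on_hand[A=51 B=32] avail[A=51 B=28] open={R3}
Step 6: reserve R4 A 3 -> on_hand[A=51 B=32] avail[A=48 B=28] open={R3,R4}
Step 7: reserve R5 B 7 -> on_hand[A=51 B=32] avail[A=48 B=21] open={R3,R4,R5}
Step 8: reserve R6 B 4 -> on_hand[A=51 B=32] avail[A=48 B=17] open={R3,R4,R5,R6}
Step 9: cancel R4 -> on_hand[A=51 B=32] avail[A=51 B=17] open={R3,R5,R6}
Step 10: reserve R7 B 8 -> on_hand[A=51 B=32] avail[A=51 B=9] open={R3,R5,R6,R7}
Step 11: commit R7 -> on_hand[A=51 B=24] avail[A=51 B=9] open={R3,R5,R6}
Step 12: reserve R8 A 2 -> on_hand[A=51 B=24] avail[A=49 B=9] open={R3,R5,R6,R8}
Open reservations: ['R3', 'R5', 'R6', 'R8'] -> 4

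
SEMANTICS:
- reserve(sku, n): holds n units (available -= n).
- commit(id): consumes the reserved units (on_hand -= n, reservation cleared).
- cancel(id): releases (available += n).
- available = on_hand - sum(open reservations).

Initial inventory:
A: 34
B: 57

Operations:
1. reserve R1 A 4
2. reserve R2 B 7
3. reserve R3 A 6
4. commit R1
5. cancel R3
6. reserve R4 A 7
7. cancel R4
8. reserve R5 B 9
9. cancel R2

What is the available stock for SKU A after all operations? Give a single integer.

Step 1: reserve R1 A 4 -> on_hand[A=34 B=57] avail[A=30 B=57] open={R1}
Step 2: reserve R2 B 7 -> on_hand[A=34 B=57] avail[A=30 B=50] open={R1,R2}
Step 3: reserve R3 A 6 -> on_hand[A=34 B=57] avail[A=24 B=50] open={R1,R2,R3}
Step 4: commit R1 -> on_hand[A=30 B=57] avail[A=24 B=50] open={R2,R3}
Step 5: cancel R3 -> on_hand[A=30 B=57] avail[A=30 B=50] open={R2}
Step 6: reserve R4 A 7 -> on_hand[A=30 B=57] avail[A=23 B=50] open={R2,R4}
Step 7: cancel R4 -> on_hand[A=30 B=57] avail[A=30 B=50] open={R2}
Step 8: reserve R5 B 9 -> on_hand[A=30 B=57] avail[A=30 B=41] open={R2,R5}
Step 9: cancel R2 -> on_hand[A=30 B=57] avail[A=30 B=48] open={R5}
Final available[A] = 30

Answer: 30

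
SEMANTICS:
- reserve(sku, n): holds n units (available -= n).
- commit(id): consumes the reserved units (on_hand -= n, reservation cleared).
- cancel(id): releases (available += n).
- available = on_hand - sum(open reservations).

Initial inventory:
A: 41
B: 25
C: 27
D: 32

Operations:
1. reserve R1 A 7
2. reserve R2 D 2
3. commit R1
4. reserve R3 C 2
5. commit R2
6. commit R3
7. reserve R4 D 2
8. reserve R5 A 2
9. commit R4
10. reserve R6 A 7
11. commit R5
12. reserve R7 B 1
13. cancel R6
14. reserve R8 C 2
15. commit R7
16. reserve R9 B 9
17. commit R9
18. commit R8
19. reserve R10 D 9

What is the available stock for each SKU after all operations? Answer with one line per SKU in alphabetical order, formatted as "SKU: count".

Answer: A: 32
B: 15
C: 23
D: 19

Derivation:
Step 1: reserve R1 A 7 -> on_hand[A=41 B=25 C=27 D=32] avail[A=34 B=25 C=27 D=32] open={R1}
Step 2: reserve R2 D 2 -> on_hand[A=41 B=25 C=27 D=32] avail[A=34 B=25 C=27 D=30] open={R1,R2}
Step 3: commit R1 -> on_hand[A=34 B=25 C=27 D=32] avail[A=34 B=25 C=27 D=30] open={R2}
Step 4: reserve R3 C 2 -> on_hand[A=34 B=25 C=27 D=32] avail[A=34 B=25 C=25 D=30] open={R2,R3}
Step 5: commit R2 -> on_hand[A=34 B=25 C=27 D=30] avail[A=34 B=25 C=25 D=30] open={R3}
Step 6: commit R3 -> on_hand[A=34 B=25 C=25 D=30] avail[A=34 B=25 C=25 D=30] open={}
Step 7: reserve R4 D 2 -> on_hand[A=34 B=25 C=25 D=30] avail[A=34 B=25 C=25 D=28] open={R4}
Step 8: reserve R5 A 2 -> on_hand[A=34 B=25 C=25 D=30] avail[A=32 B=25 C=25 D=28] open={R4,R5}
Step 9: commit R4 -> on_hand[A=34 B=25 C=25 D=28] avail[A=32 B=25 C=25 D=28] open={R5}
Step 10: reserve R6 A 7 -> on_hand[A=34 B=25 C=25 D=28] avail[A=25 B=25 C=25 D=28] open={R5,R6}
Step 11: commit R5 -> on_hand[A=32 B=25 C=25 D=28] avail[A=25 B=25 C=25 D=28] open={R6}
Step 12: reserve R7 B 1 -> on_hand[A=32 B=25 C=25 D=28] avail[A=25 B=24 C=25 D=28] open={R6,R7}
Step 13: cancel R6 -> on_hand[A=32 B=25 C=25 D=28] avail[A=32 B=24 C=25 D=28] open={R7}
Step 14: reserve R8 C 2 -> on_hand[A=32 B=25 C=25 D=28] avail[A=32 B=24 C=23 D=28] open={R7,R8}
Step 15: commit R7 -> on_hand[A=32 B=24 C=25 D=28] avail[A=32 B=24 C=23 D=28] open={R8}
Step 16: reserve R9 B 9 -> on_hand[A=32 B=24 C=25 D=28] avail[A=32 B=15 C=23 D=28] open={R8,R9}
Step 17: commit R9 -> on_hand[A=32 B=15 C=25 D=28] avail[A=32 B=15 C=23 D=28] open={R8}
Step 18: commit R8 -> on_hand[A=32 B=15 C=23 D=28] avail[A=32 B=15 C=23 D=28] open={}
Step 19: reserve R10 D 9 -> on_hand[A=32 B=15 C=23 D=28] avail[A=32 B=15 C=23 D=19] open={R10}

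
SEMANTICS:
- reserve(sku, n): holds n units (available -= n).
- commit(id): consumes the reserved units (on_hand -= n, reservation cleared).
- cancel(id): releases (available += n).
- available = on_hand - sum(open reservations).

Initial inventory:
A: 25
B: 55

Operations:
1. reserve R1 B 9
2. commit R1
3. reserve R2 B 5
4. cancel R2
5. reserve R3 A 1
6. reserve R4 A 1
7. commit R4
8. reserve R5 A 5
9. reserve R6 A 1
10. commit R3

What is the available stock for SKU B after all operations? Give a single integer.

Step 1: reserve R1 B 9 -> on_hand[A=25 B=55] avail[A=25 B=46] open={R1}
Step 2: commit R1 -> on_hand[A=25 B=46] avail[A=25 B=46] open={}
Step 3: reserve R2 B 5 -> on_hand[A=25 B=46] avail[A=25 B=41] open={R2}
Step 4: cancel R2 -> on_hand[A=25 B=46] avail[A=25 B=46] open={}
Step 5: reserve R3 A 1 -> on_hand[A=25 B=46] avail[A=24 B=46] open={R3}
Step 6: reserve R4 A 1 -> on_hand[A=25 B=46] avail[A=23 B=46] open={R3,R4}
Step 7: commit R4 -> on_hand[A=24 B=46] avail[A=23 B=46] open={R3}
Step 8: reserve R5 A 5 -> on_hand[A=24 B=46] avail[A=18 B=46] open={R3,R5}
Step 9: reserve R6 A 1 -> on_hand[A=24 B=46] avail[A=17 B=46] open={R3,R5,R6}
Step 10: commit R3 -> on_hand[A=23 B=46] avail[A=17 B=46] open={R5,R6}
Final available[B] = 46

Answer: 46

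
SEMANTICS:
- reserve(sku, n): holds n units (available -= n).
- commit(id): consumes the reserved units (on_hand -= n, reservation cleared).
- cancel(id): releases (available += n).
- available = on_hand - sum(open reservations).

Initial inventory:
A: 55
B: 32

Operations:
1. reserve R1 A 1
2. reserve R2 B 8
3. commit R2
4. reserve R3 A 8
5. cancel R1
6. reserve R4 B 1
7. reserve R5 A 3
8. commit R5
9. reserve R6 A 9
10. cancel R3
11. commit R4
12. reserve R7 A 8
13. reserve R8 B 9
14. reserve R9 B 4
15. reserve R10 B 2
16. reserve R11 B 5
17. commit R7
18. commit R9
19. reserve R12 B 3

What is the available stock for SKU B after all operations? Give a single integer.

Answer: 0

Derivation:
Step 1: reserve R1 A 1 -> on_hand[A=55 B=32] avail[A=54 B=32] open={R1}
Step 2: reserve R2 B 8 -> on_hand[A=55 B=32] avail[A=54 B=24] open={R1,R2}
Step 3: commit R2 -> on_hand[A=55 B=24] avail[A=54 B=24] open={R1}
Step 4: reserve R3 A 8 -> on_hand[A=55 B=24] avail[A=46 B=24] open={R1,R3}
Step 5: cancel R1 -> on_hand[A=55 B=24] avail[A=47 B=24] open={R3}
Step 6: reserve R4 B 1 -> on_hand[A=55 B=24] avail[A=47 B=23] open={R3,R4}
Step 7: reserve R5 A 3 -> on_hand[A=55 B=24] avail[A=44 B=23] open={R3,R4,R5}
Step 8: commit R5 -> on_hand[A=52 B=24] avail[A=44 B=23] open={R3,R4}
Step 9: reserve R6 A 9 -> on_hand[A=52 B=24] avail[A=35 B=23] open={R3,R4,R6}
Step 10: cancel R3 -> on_hand[A=52 B=24] avail[A=43 B=23] open={R4,R6}
Step 11: commit R4 -> on_hand[A=52 B=23] avail[A=43 B=23] open={R6}
Step 12: reserve R7 A 8 -> on_hand[A=52 B=23] avail[A=35 B=23] open={R6,R7}
Step 13: reserve R8 B 9 -> on_hand[A=52 B=23] avail[A=35 B=14] open={R6,R7,R8}
Step 14: reserve R9 B 4 -> on_hand[A=52 B=23] avail[A=35 B=10] open={R6,R7,R8,R9}
Step 15: reserve R10 B 2 -> on_hand[A=52 B=23] avail[A=35 B=8] open={R10,R6,R7,R8,R9}
Step 16: reserve R11 B 5 -> on_hand[A=52 B=23] avail[A=35 B=3] open={R10,R11,R6,R7,R8,R9}
Step 17: commit R7 -> on_hand[A=44 B=23] avail[A=35 B=3] open={R10,R11,R6,R8,R9}
Step 18: commit R9 -> on_hand[A=44 B=19] avail[A=35 B=3] open={R10,R11,R6,R8}
Step 19: reserve R12 B 3 -> on_hand[A=44 B=19] avail[A=35 B=0] open={R10,R11,R12,R6,R8}
Final available[B] = 0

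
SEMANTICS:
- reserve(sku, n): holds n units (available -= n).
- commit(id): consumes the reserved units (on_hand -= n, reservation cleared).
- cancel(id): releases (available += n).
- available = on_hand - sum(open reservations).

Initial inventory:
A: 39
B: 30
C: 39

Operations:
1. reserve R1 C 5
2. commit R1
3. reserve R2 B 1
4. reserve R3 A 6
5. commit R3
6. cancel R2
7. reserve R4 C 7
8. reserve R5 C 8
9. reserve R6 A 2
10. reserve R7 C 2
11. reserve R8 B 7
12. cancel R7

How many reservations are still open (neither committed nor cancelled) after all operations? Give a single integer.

Answer: 4

Derivation:
Step 1: reserve R1 C 5 -> on_hand[A=39 B=30 C=39] avail[A=39 B=30 C=34] open={R1}
Step 2: commit R1 -> on_hand[A=39 B=30 C=34] avail[A=39 B=30 C=34] open={}
Step 3: reserve R2 B 1 -> on_hand[A=39 B=30 C=34] avail[A=39 B=29 C=34] open={R2}
Step 4: reserve R3 A 6 -> on_hand[A=39 B=30 C=34] avail[A=33 B=29 C=34] open={R2,R3}
Step 5: commit R3 -> on_hand[A=33 B=30 C=34] avail[A=33 B=29 C=34] open={R2}
Step 6: cancel R2 -> on_hand[A=33 B=30 C=34] avail[A=33 B=30 C=34] open={}
Step 7: reserve R4 C 7 -> on_hand[A=33 B=30 C=34] avail[A=33 B=30 C=27] open={R4}
Step 8: reserve R5 C 8 -> on_hand[A=33 B=30 C=34] avail[A=33 B=30 C=19] open={R4,R5}
Step 9: reserve R6 A 2 -> on_hand[A=33 B=30 C=34] avail[A=31 B=30 C=19] open={R4,R5,R6}
Step 10: reserve R7 C 2 -> on_hand[A=33 B=30 C=34] avail[A=31 B=30 C=17] open={R4,R5,R6,R7}
Step 11: reserve R8 B 7 -> on_hand[A=33 B=30 C=34] avail[A=31 B=23 C=17] open={R4,R5,R6,R7,R8}
Step 12: cancel R7 -> on_hand[A=33 B=30 C=34] avail[A=31 B=23 C=19] open={R4,R5,R6,R8}
Open reservations: ['R4', 'R5', 'R6', 'R8'] -> 4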